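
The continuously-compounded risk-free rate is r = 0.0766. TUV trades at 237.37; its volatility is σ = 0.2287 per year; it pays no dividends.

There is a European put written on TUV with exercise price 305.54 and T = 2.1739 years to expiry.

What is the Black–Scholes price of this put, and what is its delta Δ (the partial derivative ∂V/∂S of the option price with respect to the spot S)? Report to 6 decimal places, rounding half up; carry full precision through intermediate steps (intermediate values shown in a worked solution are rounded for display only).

σ√T = 0.2287·√2.1739 = 0.337199
d₁ = (ln(S/K) + (r+σ²/2)T) / (σ√T) = (ln(237.37/305.54) + (0.0766+0.2287²/2)·2.1739) / 0.337199 = (-0.252461 + 0.223372) / 0.337199 = -0.086265
d₂ = d₁ − σ√T = -0.086265 − 0.337199 = -0.423463
e^{−rT} = 0.846605
N(−d₁) = 0.534372,  N(−d₂) = 0.664021
Put price V = K·e^{−rT}·N(−d₂) − S·N(−d₁) = 171.763599 − 126.843886 = 44.919714
Δ = −N(−d₁) = -0.534372

price = 44.919714
Δ = -0.534372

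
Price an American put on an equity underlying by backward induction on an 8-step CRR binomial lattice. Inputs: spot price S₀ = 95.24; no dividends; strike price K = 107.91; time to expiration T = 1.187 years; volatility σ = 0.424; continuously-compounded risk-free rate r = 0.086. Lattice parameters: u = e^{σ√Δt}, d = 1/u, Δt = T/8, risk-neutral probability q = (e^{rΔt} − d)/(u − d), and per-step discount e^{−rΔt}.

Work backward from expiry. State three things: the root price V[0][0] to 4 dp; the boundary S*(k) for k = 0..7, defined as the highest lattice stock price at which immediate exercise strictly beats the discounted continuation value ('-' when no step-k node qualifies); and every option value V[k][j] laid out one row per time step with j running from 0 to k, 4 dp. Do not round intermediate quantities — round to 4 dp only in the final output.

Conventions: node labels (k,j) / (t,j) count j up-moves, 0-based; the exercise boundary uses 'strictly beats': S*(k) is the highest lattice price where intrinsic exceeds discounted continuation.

Δt=0.14838  u=1.17742  d=0.84932  q=0.49840  discount=0.98732
step 8 (expiry): payoffs max(K−S,0) = 82.1243 72.1631 58.3537 39.2096 12.6700 0.0000 0.0000 0.0000 0.0000
step 7: (k=7,j=0): S=30.3605, K−S=77.5495, hold=76.1813 ⇒ V=77.5495 exercise | (k=7,j=1): S=42.0890, K−S=65.8210, hold=64.4528 ⇒ V=65.8210 exercise | (k=7,j=2): S=58.3484, K−S=49.5616, hold=48.1934 ⇒ V=49.5616 exercise | (k=7,j=3): S=80.8890, K−S=27.0210, hold=25.6528 ⇒ V=27.0210 exercise | (k=7,j=4): S=112.1371, K−S=0.0000, hold=6.2747 ⇒ V=6.2747 continue | (k=7,j=5): S=155.4568, K−S=0.0000, hold=0.0000 ⇒ V=0.0000 continue | (k=7,j=6): S=215.5112, K−S=0.0000, hold=0.0000 ⇒ V=0.0000 continue | (k=7,j=7): S=298.7652, K−S=0.0000, hold=0.0000 ⇒ V=0.0000 continue  boundary S*=80.8890
step 6: (k=6,j=0): S=35.7469, K−S=72.1631, hold=70.7949 ⇒ V=72.1631 exercise | (k=6,j=1): S=49.5563, K−S=58.3537, hold=56.9855 ⇒ V=58.3537 exercise | (k=6,j=2): S=68.7004, K−S=39.2096, hold=37.8414 ⇒ V=39.2096 exercise | (k=6,j=3): S=95.2400, K−S=12.6700, hold=16.4695 ⇒ V=16.4695 continue | (k=6,j=4): S=132.0321, K−S=0.0000, hold=3.1075 ⇒ V=3.1075 continue | (k=6,j=5): S=183.0374, K−S=0.0000, hold=0.0000 ⇒ V=0.0000 continue | (k=6,j=6): S=253.7464, K−S=0.0000, hold=0.0000 ⇒ V=0.0000 continue  boundary S*=68.7004
step 5: (k=5,j=0): S=42.0890, K−S=65.8210, hold=64.4528 ⇒ V=65.8210 exercise | (k=5,j=1): S=58.3484, K−S=49.5616, hold=48.1934 ⇒ V=49.5616 exercise | (k=5,j=2): S=80.8890, K−S=27.0210, hold=27.5225 ⇒ V=27.5225 continue | (k=5,j=3): S=112.1371, K−S=0.0000, hold=9.6855 ⇒ V=9.6855 continue | (k=5,j=4): S=155.4568, K−S=0.0000, hold=1.5389 ⇒ V=1.5389 continue | (k=5,j=5): S=215.5112, K−S=0.0000, hold=0.0000 ⇒ V=0.0000 continue  boundary S*=58.3484
step 4: (k=4,j=0): S=49.5563, K−S=58.3537, hold=56.9855 ⇒ V=58.3537 exercise | (k=4,j=1): S=68.7004, K−S=39.2096, hold=38.0882 ⇒ V=39.2096 exercise | (k=4,j=2): S=95.2400, K−S=12.6700, hold=18.3963 ⇒ V=18.3963 continue | (k=4,j=3): S=132.0321, K−S=0.0000, hold=5.5539 ⇒ V=5.5539 continue | (k=4,j=4): S=183.0374, K−S=0.0000, hold=0.7621 ⇒ V=0.7621 continue  boundary S*=68.7004
step 3: (k=3,j=0): S=58.3484, K−S=49.5616, hold=48.1934 ⇒ V=49.5616 exercise | (k=3,j=1): S=80.8890, K−S=27.0210, hold=28.4706 ⇒ V=28.4706 continue | (k=3,j=2): S=112.1371, K−S=0.0000, hold=11.8436 ⇒ V=11.8436 continue | (k=3,j=3): S=155.4568, K−S=0.0000, hold=3.1256 ⇒ V=3.1256 continue  boundary S*=58.3484
step 2: (k=2,j=0): S=68.7004, K−S=39.2096, hold=38.5547 ⇒ V=39.2096 exercise | (k=2,j=1): S=95.2400, K−S=12.6700, hold=19.9278 ⇒ V=19.9278 continue | (k=2,j=2): S=132.0321, K−S=0.0000, hold=7.4034 ⇒ V=7.4034 continue  boundary S*=68.7004
step 1: (k=1,j=0): S=80.8890, K−S=27.0210, hold=29.2242 ⇒ V=29.2242 continue | (k=1,j=1): S=112.1371, K−S=0.0000, hold=13.5121 ⇒ V=13.5121 continue  boundary S*=-
step 0: (k=0,j=0): S=95.2400, K−S=12.6700, hold=21.1221 ⇒ V=21.1221 continue  boundary S*=-

price = 21.1221
boundary = - - 68.7004 58.3484 68.7004 58.3484 68.7004 80.8890
tree:
21.1221
29.2242 13.5121
39.2096 19.9278 7.4034
49.5616 28.4706 11.8436 3.1256
58.3537 39.2096 18.3963 5.5539 0.7621
65.8210 49.5616 27.5225 9.6855 1.5389 0.0000
72.1631 58.3537 39.2096 16.4695 3.1075 0.0000 0.0000
77.5495 65.8210 49.5616 27.0210 6.2747 0.0000 0.0000 0.0000
82.1243 72.1631 58.3537 39.2096 12.6700 0.0000 0.0000 0.0000 0.0000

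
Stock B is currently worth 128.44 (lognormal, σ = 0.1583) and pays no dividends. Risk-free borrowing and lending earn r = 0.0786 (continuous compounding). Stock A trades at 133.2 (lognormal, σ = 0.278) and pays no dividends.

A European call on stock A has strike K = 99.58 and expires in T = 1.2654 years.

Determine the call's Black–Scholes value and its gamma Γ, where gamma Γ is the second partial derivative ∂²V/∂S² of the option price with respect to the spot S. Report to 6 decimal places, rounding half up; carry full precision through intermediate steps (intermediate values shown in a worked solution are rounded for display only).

price = 44.773164
Γ = 0.003571

σ√T = 0.278·√1.2654 = 0.312722
d₁ = (ln(S/K) + (r+σ²/2)T) / (σ√T) = (ln(133.2/99.58) + (0.0786+0.278²/2)·1.2654) / 0.312722 = (0.290890 + 0.148358) / 0.312722 = 1.404596
d₂ = d₁ − σ√T = 1.404596 − 0.312722 = 1.091874
e^{−rT} = 0.905326
N(d₁) = 0.919929,  N(d₂) = 0.862556
Call price V = S·N(d₁) − K·e^{−rT}·N(d₂) = 122.534586 − 77.761421 = 44.773164
φ(d₁) = (1/√(2π))·e^{−d₁²/2} = 0.148766
Γ = φ(d₁) / (S·σ·√T) = 0.003571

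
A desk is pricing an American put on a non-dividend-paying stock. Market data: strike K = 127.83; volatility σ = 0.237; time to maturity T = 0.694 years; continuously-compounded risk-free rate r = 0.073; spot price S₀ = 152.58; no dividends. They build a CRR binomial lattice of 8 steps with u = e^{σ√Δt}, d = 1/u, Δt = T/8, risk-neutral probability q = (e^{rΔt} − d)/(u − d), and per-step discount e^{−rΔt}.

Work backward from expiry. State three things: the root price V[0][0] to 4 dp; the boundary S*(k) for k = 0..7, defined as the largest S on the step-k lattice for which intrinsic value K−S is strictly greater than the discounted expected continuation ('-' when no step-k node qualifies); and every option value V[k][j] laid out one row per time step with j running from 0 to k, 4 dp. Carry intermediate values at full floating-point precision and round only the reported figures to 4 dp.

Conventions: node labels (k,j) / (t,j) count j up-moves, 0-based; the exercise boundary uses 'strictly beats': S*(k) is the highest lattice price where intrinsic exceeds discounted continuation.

price = 1.7504
boundary = - - - - - 107.6265 100.3699 107.6265
tree:
1.7504
3.0260 0.6312
5.1119 1.1979 0.1322
8.3950 2.2389 0.2819 0.0000
13.3115 4.1013 0.6010 0.0000 0.0000
20.2035 7.3112 1.2815 0.0000 0.0000 0.0000
27.4601 12.5322 2.7324 0.0000 0.0000 0.0000 0.0000
34.2274 20.2035 5.8260 0.0000 0.0000 0.0000 0.0000 0.0000
40.5385 27.4601 12.4223 0.0000 0.0000 0.0000 0.0000 0.0000 0.0000

params: Δt=0.08675 u=1.07230 d=0.93258 q=0.52802 e^(-rΔt)=0.99369
t_8 payoffs: 40.5385 27.4601 12.4223 0.0000 0.0000 0.0000 0.0000 0.0000 0.0000
t_7: node(7,0) S=93.6026 payoff=34.2274 vs cont=33.4205 → 34.2274 [stop]  node(7,1) S=107.6265 payoff=20.2035 vs cont=19.3966 → 20.2035 [stop]  node(7,2) S=123.7515 payoff=4.0785 vs cont=5.8260 → 5.8260 [wait]  node(7,3) S=142.2925 payoff=0.0000 vs cont=0.0000 → 0.0000 [wait]  node(7,4) S=163.6113 payoff=0.0000 vs cont=0.0000 → 0.0000 [wait]  node(7,5) S=188.1242 payoff=0.0000 vs cont=0.0000 → 0.0000 [wait]  node(7,6) S=216.3097 payoff=0.0000 vs cont=0.0000 → 0.0000 [wait]  node(7,7) S=248.7181 payoff=0.0000 vs cont=0.0000 → 0.0000 [wait]  ⇒ S*(7)=107.6265
t_6: node(6,0) S=100.3699 payoff=27.4601 vs cont=26.6531 → 27.4601 [stop]  node(6,1) S=115.4077 payoff=12.4223 vs cont=12.5322 → 12.5322 [wait]  node(6,2) S=132.6986 payoff=0.0000 vs cont=2.7324 → 2.7324 [wait]  node(6,3) S=152.5800 payoff=0.0000 vs cont=0.0000 → 0.0000 [wait]  node(6,4) S=175.4401 payoff=0.0000 vs cont=0.0000 → 0.0000 [wait]  node(6,5) S=201.7253 payoff=0.0000 vs cont=0.0000 → 0.0000 [wait]  node(6,6) S=231.9486 payoff=0.0000 vs cont=0.0000 → 0.0000 [wait]  ⇒ S*(6)=100.3699
t_5: node(5,0) S=107.6265 payoff=20.2035 vs cont=19.4542 → 20.2035 [stop]  node(5,1) S=123.7515 payoff=4.0785 vs cont=7.3112 → 7.3112 [wait]  node(5,2) S=142.2925 payoff=0.0000 vs cont=1.2815 → 1.2815 [wait]  node(5,3) S=163.6113 payoff=0.0000 vs cont=0.0000 → 0.0000 [wait]  node(5,4) S=188.1242 payoff=0.0000 vs cont=0.0000 → 0.0000 [wait]  node(5,5) S=216.3097 payoff=0.0000 vs cont=0.0000 → 0.0000 [wait]  ⇒ S*(5)=107.6265
t_4: node(4,0) S=115.4077 payoff=12.4223 vs cont=13.3115 → 13.3115 [wait]  node(4,1) S=132.6986 payoff=0.0000 vs cont=4.1013 → 4.1013 [wait]  node(4,2) S=152.5800 payoff=0.0000 vs cont=0.6010 → 0.6010 [wait]  node(4,3) S=175.4401 payoff=0.0000 vs cont=0.0000 → 0.0000 [wait]  node(4,4) S=201.7253 payoff=0.0000 vs cont=0.0000 → 0.0000 [wait]  ⇒ S*(4)=-
t_3: node(3,0) S=123.7515 payoff=4.0785 vs cont=8.3950 → 8.3950 [wait]  node(3,1) S=142.2925 payoff=0.0000 vs cont=2.2389 → 2.2389 [wait]  node(3,2) S=163.6113 payoff=0.0000 vs cont=0.2819 → 0.2819 [wait]  node(3,3) S=188.1242 payoff=0.0000 vs cont=0.0000 → 0.0000 [wait]  ⇒ S*(3)=-
t_2: node(2,0) S=132.6986 payoff=0.0000 vs cont=5.1119 → 5.1119 [wait]  node(2,1) S=152.5800 payoff=0.0000 vs cont=1.1979 → 1.1979 [wait]  node(2,2) S=175.4401 payoff=0.0000 vs cont=0.1322 → 0.1322 [wait]  ⇒ S*(2)=-
t_1: node(1,0) S=142.2925 payoff=0.0000 vs cont=3.0260 → 3.0260 [wait]  node(1,1) S=163.6113 payoff=0.0000 vs cont=0.6312 → 0.6312 [wait]  ⇒ S*(1)=-
t_0: node(0,0) S=152.5800 payoff=0.0000 vs cont=1.7504 → 1.7504 [wait]  ⇒ S*(0)=-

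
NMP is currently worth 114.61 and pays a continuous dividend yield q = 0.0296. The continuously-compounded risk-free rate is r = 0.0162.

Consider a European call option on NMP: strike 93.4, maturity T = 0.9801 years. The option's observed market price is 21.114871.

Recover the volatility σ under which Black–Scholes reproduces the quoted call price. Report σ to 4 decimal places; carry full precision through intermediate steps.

sigma = 0.1976

At σ = 0.1976 the Black–Scholes value reproduces the quote:
σ√T = 0.1976·√0.9801 = 0.195624
d₁ = (ln(S/K) + (r−q+σ²/2)T) / (σ√T) = (ln(114.61/93.4) + (0.0162−0.0296+0.1976²/2)·0.9801) / 0.195624 = (0.204644 + 0.006001) / 0.195624 = 1.076784
d₂ = d₁ − σ√T = 1.076784 − 0.195624 = 0.881160
e^{−rT} = 0.984248
e^{−qT} = 0.971406
N(d₁) = 0.859212,  N(d₂) = 0.810884
V = S·e^{−qT}·N(d₁) − K·e^{−rT}·N(d₂) = 95.658447 − 74.543575 = 21.114871 (the observed quote) — the price is monotone increasing in volatility, hence this σ is the only solution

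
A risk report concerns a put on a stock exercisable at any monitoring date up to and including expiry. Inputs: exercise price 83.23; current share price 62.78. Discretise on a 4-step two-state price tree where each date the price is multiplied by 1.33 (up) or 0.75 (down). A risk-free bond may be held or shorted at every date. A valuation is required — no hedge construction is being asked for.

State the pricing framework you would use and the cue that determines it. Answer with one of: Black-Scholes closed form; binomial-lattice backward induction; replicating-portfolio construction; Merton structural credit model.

framework: binomial-lattice backward induction

Key observation: with exercise allowed before expiry on a discrete up/down model (4 steps from spot 62.78), the strike-83.23 put's value must be rolled back through the tree testing early exercise at each node.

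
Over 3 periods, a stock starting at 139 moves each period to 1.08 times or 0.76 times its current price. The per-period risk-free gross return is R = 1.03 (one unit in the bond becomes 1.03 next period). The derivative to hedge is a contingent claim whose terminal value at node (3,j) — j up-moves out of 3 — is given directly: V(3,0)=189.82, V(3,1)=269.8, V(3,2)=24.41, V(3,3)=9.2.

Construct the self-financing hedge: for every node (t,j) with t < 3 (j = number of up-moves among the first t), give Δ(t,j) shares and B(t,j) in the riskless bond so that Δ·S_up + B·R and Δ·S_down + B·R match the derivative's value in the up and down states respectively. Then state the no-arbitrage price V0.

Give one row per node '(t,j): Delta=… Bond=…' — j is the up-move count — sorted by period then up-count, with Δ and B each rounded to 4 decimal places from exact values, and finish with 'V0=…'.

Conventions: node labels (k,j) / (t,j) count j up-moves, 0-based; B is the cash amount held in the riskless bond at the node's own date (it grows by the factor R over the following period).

(0,0): Delta=-1.5592 Bond=245.1651
(1,0): Delta=-5.5875 Bond=678.0673
(1,1): Delta=-1.0343 Bond=173.7151
(2,0): Delta=3.1131 Bond=-0.1286
(2,1): Delta=-6.7213 Bond=827.7682
(2,2): Delta=-0.2932 Bond=58.7706
V0=28.4328

The replicating-portfolio and risk-neutral prices coincide; use p* = (1.03−0.76)/(1.08−0.76) = 0.8437 for the latter.
Terminal payoffs: V(3,0)=189.8200, V(3,1)=269.8000, V(3,2)=24.4100, V(3,3)=9.2000
  t=2,j=0: stock 80.2864 → up 86.7093 (V=269.8000), down 61.0177 (V=189.8200). Price 249.8089; hedge Δ=3.1131, bond B=-0.1286.
  t=2,j=1: stock 114.0912 → up 123.2185 (V=24.4100), down 86.7093 (V=269.8000). Price 60.9245; hedge Δ=-6.7213, bond B=827.7682.
  t=2,j=2: stock 162.1296 → up 175.1000 (V=9.2000), down 123.2185 (V=24.4100). Price 11.2394; hedge Δ=-0.2932, bond B=58.7706.
  t=1,j=0: stock 105.6400 → up 114.0912 (V=60.9245), down 80.2864 (V=249.8089). Price 87.8035; hedge Δ=-5.5875, bond B=678.0673.
  t=1,j=1: stock 150.1200 → up 162.1296 (V=11.2394), down 114.0912 (V=60.9245). Price 18.4492; hedge Δ=-1.0343, bond B=173.7151.
  t=0,j=0: stock 139.0000 → up 150.1200 (V=18.4492), down 105.6400 (V=87.8035). Price 28.4328; hedge Δ=-1.5592, bond B=245.1651.
Verification: the root portfolio costs Δ(0,0)·S0 + B(0,0) = 28.4328, matching V0.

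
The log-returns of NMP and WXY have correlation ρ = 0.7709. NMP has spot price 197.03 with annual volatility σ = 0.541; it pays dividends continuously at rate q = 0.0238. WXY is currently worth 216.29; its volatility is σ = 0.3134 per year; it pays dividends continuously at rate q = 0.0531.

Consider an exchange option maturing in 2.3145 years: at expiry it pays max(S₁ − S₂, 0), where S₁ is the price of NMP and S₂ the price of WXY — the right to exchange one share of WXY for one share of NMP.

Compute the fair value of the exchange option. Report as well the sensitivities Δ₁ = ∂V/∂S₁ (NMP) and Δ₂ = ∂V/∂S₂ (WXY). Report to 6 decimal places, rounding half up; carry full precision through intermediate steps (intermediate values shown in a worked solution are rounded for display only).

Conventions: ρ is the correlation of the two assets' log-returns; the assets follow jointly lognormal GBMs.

exchange price = 38.380543
Δ1 = 0.558266
Δ2 = -0.331105

σ_eff = √(σ₁² + σ₂² − 2ρσ₁σ₂) = √(0.541² + 0.3134² − 2·0.7709·0.541·0.3134) = 0.359846
d₁ = (ln(S₁/S₂) + (q₂ − q₁ + σ_eff²/2)T) / (σ_eff√T) = (ln(197.03/216.29) + (0.0531 − 0.0238 + 0.064745)·2.3145) / 0.547451 = 0.227239
d₂ = d₁ − σ_eff√T = 0.227239 − 0.547451 = -0.320212
N(d₁) = 0.589881,  N(d₂) = 0.374404
V = S₁·e^{−q₁T}·N(d₁) − S₂·e^{−q₂T}·N(d₂) = 109.995170 − 71.614627 = 38.380543
Key observation: the rate r is irrelevant here: denominating values in WXY turns the exchange into a ratio option on S₁/S₂, and discounting at r drops out.
Δ₁ = e^{−q₁T}·N(d₁) = 0.558266;  Δ₂ = −e^{−q₂T}·N(d₂) = -0.331105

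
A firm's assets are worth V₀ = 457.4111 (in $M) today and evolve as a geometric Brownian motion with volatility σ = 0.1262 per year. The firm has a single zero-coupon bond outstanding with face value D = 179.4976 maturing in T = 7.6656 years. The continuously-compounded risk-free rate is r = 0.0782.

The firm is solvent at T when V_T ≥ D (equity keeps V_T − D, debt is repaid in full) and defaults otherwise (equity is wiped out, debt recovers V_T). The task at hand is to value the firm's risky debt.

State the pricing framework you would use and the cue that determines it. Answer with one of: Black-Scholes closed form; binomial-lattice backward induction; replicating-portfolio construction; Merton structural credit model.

Key observation: assets follow a GBM and default happens iff V_T < 179.4976; valuing claims on that split (equity as a call, risky debt as the residual) is the structural model's definition.

framework: Merton structural credit model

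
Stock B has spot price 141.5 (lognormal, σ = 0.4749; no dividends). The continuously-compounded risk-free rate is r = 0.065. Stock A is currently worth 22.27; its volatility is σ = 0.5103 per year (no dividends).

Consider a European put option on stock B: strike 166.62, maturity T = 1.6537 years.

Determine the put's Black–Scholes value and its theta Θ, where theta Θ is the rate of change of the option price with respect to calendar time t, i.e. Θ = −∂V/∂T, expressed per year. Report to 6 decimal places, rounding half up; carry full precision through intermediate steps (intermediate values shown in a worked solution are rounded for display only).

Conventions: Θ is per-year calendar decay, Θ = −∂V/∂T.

σ√T = 0.4749·√1.6537 = 0.610704
d₁ = (ln(S/K) + (r+σ²/2)T) / (σ√T) = (ln(141.5/166.62) + (0.065+0.4749²/2)·1.6537) / 0.610704 = (-0.163416 + 0.293970) / 0.610704 = 0.213776
d₂ = d₁ − σ√T = 0.213776 − 0.610704 = -0.396927
e^{−rT} = 0.898085
N(−d₁) = 0.415361,  N(−d₂) = 0.654290
Put price V = K·e^{−rT}·N(−d₂) − S·N(−d₁) = 97.907184 − 58.773550 = 39.133634
φ(d₁) = (1/√(2π))·e^{−d₁²/2} = 0.389930
Θ = −S·φ(d₁)·σ/(2√T) + r·K·e^{−rT}·N(−d₂) = −10.187946 + 6.363967 = -3.823979

price = 39.133634
Θ = -3.823979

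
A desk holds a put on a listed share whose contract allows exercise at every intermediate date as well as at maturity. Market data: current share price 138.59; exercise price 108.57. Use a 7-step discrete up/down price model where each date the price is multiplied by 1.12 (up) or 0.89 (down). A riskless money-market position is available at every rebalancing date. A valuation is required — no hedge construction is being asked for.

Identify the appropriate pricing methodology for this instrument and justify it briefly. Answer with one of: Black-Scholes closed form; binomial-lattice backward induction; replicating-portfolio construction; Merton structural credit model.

framework: binomial-lattice backward induction

Key observation: an American put (K = 108.57, S₀ = 138.59) on a 7-date tree has no closed form — the optimal stopping decision is embedded and must be resolved recursively from expiry.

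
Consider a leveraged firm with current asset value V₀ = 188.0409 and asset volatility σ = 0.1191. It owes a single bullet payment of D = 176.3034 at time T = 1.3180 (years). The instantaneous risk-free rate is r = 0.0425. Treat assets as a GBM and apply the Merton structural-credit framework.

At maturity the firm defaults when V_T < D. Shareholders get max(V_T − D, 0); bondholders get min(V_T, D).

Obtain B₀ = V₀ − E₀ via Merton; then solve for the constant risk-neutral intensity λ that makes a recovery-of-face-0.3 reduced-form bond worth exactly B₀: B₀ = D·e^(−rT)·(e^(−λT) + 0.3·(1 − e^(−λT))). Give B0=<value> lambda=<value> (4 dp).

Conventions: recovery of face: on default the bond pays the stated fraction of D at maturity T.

Work the structural quantities from V₀ = 188.0409 against face 176.3034:
d₁ = [ln(V₀/D) + (r + σ²/2)T] / (σ√T)
   = [ln(188.0409/176.3034) + (0.0425 + 0.5·0.1191²)·1.3180] / (0.1191·√1.3180)
   = [0.064453 + 0.065363] / 0.136732 = 0.949420
d₂ = d₁ − σ√T = 0.949420 − 0.136732 = 0.812688
N(d₁) = 0.828797,  N(d₂) = 0.791802,  e^(−rT) = 0.945525
E₀ = V₀·N(d₁) − D·e^(−rT)·N(d₂)
   = 188.0409·0.828797 − 176.3034·0.945525·0.791802 = 23.854895
B₀ = V₀ − E₀ = 188.0409 − 23.854895 = 164.186005
e^(−λT) = (B₀·e^(rT)/D − 0.3)/(1 − 0.3) = (164.1860·1.057614/176.3034 − 0.3)/0.7 = 0.97846195
λ = −ln(0.97846195)/1.3180 = 0.016520

B0=164.1860 lambda=0.0165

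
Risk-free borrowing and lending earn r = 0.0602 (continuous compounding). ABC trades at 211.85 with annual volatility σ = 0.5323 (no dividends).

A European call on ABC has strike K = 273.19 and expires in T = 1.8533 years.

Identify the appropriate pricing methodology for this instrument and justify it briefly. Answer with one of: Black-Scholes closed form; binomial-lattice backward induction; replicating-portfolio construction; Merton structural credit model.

framework: Black-Scholes closed form

Key observation: a European claim on ABC (strike 273.19) — a lognormal (GBM) underlying with constant rate and volatility — has an exact closed-form value; no lattice or capital structure is involved.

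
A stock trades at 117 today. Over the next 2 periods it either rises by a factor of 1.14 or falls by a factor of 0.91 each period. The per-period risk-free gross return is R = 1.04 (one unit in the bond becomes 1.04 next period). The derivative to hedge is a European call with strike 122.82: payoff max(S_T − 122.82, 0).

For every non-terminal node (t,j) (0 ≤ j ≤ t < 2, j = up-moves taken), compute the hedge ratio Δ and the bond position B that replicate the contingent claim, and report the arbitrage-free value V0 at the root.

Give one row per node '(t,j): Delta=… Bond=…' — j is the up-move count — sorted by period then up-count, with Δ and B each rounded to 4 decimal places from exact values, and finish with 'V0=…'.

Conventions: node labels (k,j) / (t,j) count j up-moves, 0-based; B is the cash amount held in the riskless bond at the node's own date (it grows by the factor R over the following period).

No-arbitrage ⇒ martingale measure with p* = (R−d)/(u−d) = 0.5652.
At maturity the claim pays: V(2,0)=0.0000, V(2,1)=0.0000, V(2,2)=29.2332
(1,0): S=106.4700. Δ = (V_up−V_dn)/(S_up−S_dn) = (0.0000−0.0000)/(121.3758−96.8877) = 0.0000. V = [p*·0.0000 + (1−p*)·0.0000]/1.04 = 0.0000. B = V − Δ·S = 0.0000.
(1,1): S=133.3800. Δ = (V_up−V_dn)/(S_up−S_dn) = (29.2332−0.0000)/(152.0532−121.3758) = 0.9529. V = [p*·29.2332 + (1−p*)·0.0000]/1.04 = 15.8876. B = V − Δ·S = -111.2133.
(0,0): S=117.0000. Δ = (V_up−V_dn)/(S_up−S_dn) = (15.8876−0.0000)/(133.3800−106.4700) = 0.5904. V = [p*·15.8876 + (1−p*)·0.0000]/1.04 = 8.6346. B = V − Δ·S = -60.4420.
Sanity check at the root: Δ(0,0)·S0 + B(0,0) reproduces V0 = 8.6346.

(0,0): Delta=0.5904 Bond=-60.4420
(1,0): Delta=0.0000 Bond=0.0000
(1,1): Delta=0.9529 Bond=-111.2133
V0=8.6346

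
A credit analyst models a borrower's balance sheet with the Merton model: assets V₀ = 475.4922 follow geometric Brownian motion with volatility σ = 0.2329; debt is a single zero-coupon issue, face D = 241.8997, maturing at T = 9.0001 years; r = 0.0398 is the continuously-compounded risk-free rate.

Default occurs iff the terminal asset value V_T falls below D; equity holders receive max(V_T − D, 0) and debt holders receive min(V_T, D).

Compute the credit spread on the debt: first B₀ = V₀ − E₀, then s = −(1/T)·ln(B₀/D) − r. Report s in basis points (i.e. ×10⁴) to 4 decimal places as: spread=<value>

spread=38.8936

Work the structural quantities from V₀ = 475.4922 against face 241.8997:
d₁ = [ln(V₀/D) + (r + σ²/2)T] / (σ√T)
   = [ln(475.4922/241.8997) + (0.0398 + 0.5·0.2329²)·9.0001] / (0.2329·√9.0001)
   = [0.675827 + 0.602298] / 0.698704 = 1.829280
d₂ = d₁ − σ√T = 1.829280 − 0.698704 = 1.130576
N(d₁) = 0.966321,  N(d₂) = 0.870883,  e^(−rT) = 0.698930
E₀ = V₀·N(d₁) − D·e^(−rT)·N(d₂)
   = 475.4922·0.966321 − 241.8997·0.698930·0.870883 = 312.237011
B₀ = V₀ − E₀ = 475.4922 − 312.237011 = 163.255189
spread = −(1/T)·ln(B₀/D) − r = −(1/9.0001)·ln(163.255189/241.8997) − 0.0398 = 0.00388936
in basis points: 0.00388936 × 10⁴ = 38.8936 bp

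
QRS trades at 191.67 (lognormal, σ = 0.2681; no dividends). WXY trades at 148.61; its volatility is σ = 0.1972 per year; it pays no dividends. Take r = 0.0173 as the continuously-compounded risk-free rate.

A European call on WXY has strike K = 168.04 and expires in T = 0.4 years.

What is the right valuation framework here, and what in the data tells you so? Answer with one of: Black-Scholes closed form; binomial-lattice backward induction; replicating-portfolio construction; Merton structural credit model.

Key observation: a European-exercise option on WXY struck at 168.04 — a GBM underlying with constant parameters — admits an analytic price: the data contain no early exercise, no discrete tree, no debt structure.

framework: Black-Scholes closed form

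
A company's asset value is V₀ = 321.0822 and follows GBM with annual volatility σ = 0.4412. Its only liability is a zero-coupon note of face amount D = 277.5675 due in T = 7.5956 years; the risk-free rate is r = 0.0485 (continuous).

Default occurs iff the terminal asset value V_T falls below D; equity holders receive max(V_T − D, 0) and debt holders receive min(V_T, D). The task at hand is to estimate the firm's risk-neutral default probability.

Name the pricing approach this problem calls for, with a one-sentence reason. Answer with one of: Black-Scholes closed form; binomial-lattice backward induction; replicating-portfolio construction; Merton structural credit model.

Key observation: the question is about default risk generated by asset-value dynamics against a debt face of 277.5675 — the structural framework prices exactly that.

framework: Merton structural credit model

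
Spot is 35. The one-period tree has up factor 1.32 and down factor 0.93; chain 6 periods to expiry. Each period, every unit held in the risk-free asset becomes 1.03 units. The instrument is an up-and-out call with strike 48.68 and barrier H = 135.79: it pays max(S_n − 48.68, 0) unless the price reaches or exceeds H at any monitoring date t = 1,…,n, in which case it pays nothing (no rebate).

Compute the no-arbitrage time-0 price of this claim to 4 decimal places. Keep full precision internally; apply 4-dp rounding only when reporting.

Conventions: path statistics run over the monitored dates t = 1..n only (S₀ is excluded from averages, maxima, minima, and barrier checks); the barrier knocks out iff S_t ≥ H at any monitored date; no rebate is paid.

Risk-neutral up-probability p* = (R−d)/(u−d) = (1.03−0.93)/(1.32−0.93) = 0.2564; the claim prices as the p*-weighted sum of path payoffs discounted by R^6.
Enumerate all 2^6 = 64 price paths (U = up ×1.32, D = down ×0.93); each path with k up-moves has probability p*^k·(1−p*)^(6−k).
DDDDDD: M=32.5500, payoff=0.0000, prob=0.169044
UDDDDD: M=46.2000, payoff=0.0000, prob=0.058291
DUDDDD: M=42.9660, payoff=0.0000, prob=0.058291
UUDDDD: M=60.9840, payoff=0.0000, prob=0.020100
DDUDDD: M=39.9584, payoff=0.0000, prob=0.058291
UDUDDD: M=56.7151, payoff=0.0000, prob=0.020100
DUUDDD: M=56.7151, payoff=0.0000, prob=0.020100
UUUDDD: M=80.4989, payoff=16.0698, prob=0.006931
DDDUDD: M=37.1613, payoff=0.0000, prob=0.058291
UDDUDD: M=52.7451, payoff=0.0000, prob=0.020100
DUDUDD: M=52.7451, payoff=0.0000, prob=0.020100
UUDUDD: M=74.8640, payoff=16.0698, prob=0.006931
DDUUDD: M=52.7451, payoff=0.0000, prob=0.020100
UDUUDD: M=74.8640, payoff=16.0698, prob=0.006931
DUUUDD: M=74.8640, payoff=16.0698, prob=0.006931
UUUUDD: M=106.2585, payoff=43.2230, prob=0.002390
DDDDUD: M=34.5600, payoff=0.0000, prob=0.058291
UDDDUD: M=49.0529, payoff=0.0000, prob=0.020100
DUDDUD: M=49.0529, payoff=0.0000, prob=0.020100
UUDDUD: M=69.6235, payoff=16.0698, prob=0.006931
DDUDUD: M=49.0529, payoff=0.0000, prob=0.020100
UDUDUD: M=69.6235, payoff=16.0698, prob=0.006931
DUUDUD: M=69.6235, payoff=16.0698, prob=0.006931
UUUDUD: M=98.8204, payoff=43.2230, prob=0.002390
DDDUUD: M=49.0529, payoff=0.0000, prob=0.020100
UDDUUD: M=69.6235, payoff=16.0698, prob=0.006931
DUDUUD: M=69.6235, payoff=16.0698, prob=0.006931
UUDUUD: M=98.8204, payoff=43.2230, prob=0.002390
DDUUUD: M=69.6235, payoff=16.0698, prob=0.006931
UDUUUD: M=98.8204, payoff=43.2230, prob=0.002390
DUUUUD: M=98.8204, payoff=43.2230, prob=0.002390
UUUUUD: M=140.2612, payoff=0.0000, prob=0.000824
DDDDDU: M=32.5500, payoff=0.0000, prob=0.058291
UDDDDU: M=46.2000, payoff=0.0000, prob=0.020100
DUDDDU: M=45.6192, payoff=0.0000, prob=0.020100
UUDDDU: M=64.7498, payoff=16.0698, prob=0.006931
DDUDDU: M=45.6192, payoff=0.0000, prob=0.020100
UDUDDU: M=64.7498, payoff=16.0698, prob=0.006931
DUUDDU: M=64.7498, payoff=16.0698, prob=0.006931
UUUDDU: M=91.9030, payoff=43.2230, prob=0.002390
DDDUDU: M=45.6192, payoff=0.0000, prob=0.020100
UDDUDU: M=64.7498, payoff=16.0698, prob=0.006931
DUDUDU: M=64.7498, payoff=16.0698, prob=0.006931
UUDUDU: M=91.9030, payoff=43.2230, prob=0.002390
DDUUDU: M=64.7498, payoff=16.0698, prob=0.006931
UDUUDU: M=91.9030, payoff=43.2230, prob=0.002390
DUUUDU: M=91.9030, payoff=43.2230, prob=0.002390
UUUUDU: M=130.4430, payoff=81.7630, prob=0.000824
DDDDUU: M=45.6192, payoff=0.0000, prob=0.020100
UDDDUU: M=64.7498, payoff=16.0698, prob=0.006931
DUDDUU: M=64.7498, payoff=16.0698, prob=0.006931
UUDDUU: M=91.9030, payoff=43.2230, prob=0.002390
DDUDUU: M=64.7498, payoff=16.0698, prob=0.006931
UDUDUU: M=91.9030, payoff=43.2230, prob=0.002390
DUUDUU: M=91.9030, payoff=43.2230, prob=0.002390
UUUDUU: M=130.4430, payoff=81.7630, prob=0.000824
DDDUUU: M=64.7498, payoff=16.0698, prob=0.006931
UDDUUU: M=91.9030, payoff=43.2230, prob=0.002390
DUDUUU: M=91.9030, payoff=43.2230, prob=0.002390
UUDUUU: M=130.4430, payoff=81.7630, prob=0.000824
DDUUUU: M=91.9030, payoff=43.2230, prob=0.002390
UDUUUU: M=130.4430, payoff=81.7630, prob=0.000824
DUUUUU: M=130.4430, payoff=81.7630, prob=0.000824
UUUUUU: M=185.1448, payoff=0.0000, prob=0.000284
Price = Σ prob·payoff / R^6 = 4.114164 / 1.194052 = 3.4455

price = 3.4455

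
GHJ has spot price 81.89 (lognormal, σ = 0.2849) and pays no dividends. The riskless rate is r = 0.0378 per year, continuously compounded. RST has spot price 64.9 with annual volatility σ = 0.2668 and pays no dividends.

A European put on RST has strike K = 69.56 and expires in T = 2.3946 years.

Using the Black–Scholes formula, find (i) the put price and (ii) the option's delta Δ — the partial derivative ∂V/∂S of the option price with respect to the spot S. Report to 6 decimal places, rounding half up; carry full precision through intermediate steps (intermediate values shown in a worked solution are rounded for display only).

σ√T = 0.2668·√2.3946 = 0.412860
d₁ = (ln(S/K) + (r+σ²/2)T) / (σ√T) = (ln(64.9/69.56) + (0.0378+0.2668²/2)·2.3946) / 0.412860 = (-0.069342 + 0.175742) / 0.412860 = 0.257716
d₂ = d₁ − σ√T = 0.257716 − 0.412860 = -0.155144
e^{−rT} = 0.913460
N(−d₁) = 0.398313,  N(−d₂) = 0.561646
Put price V = K·e^{−rT}·N(−d₂) − S·N(−d₁) = 35.687143 − 25.850529 = 9.836614
Δ = −N(−d₁) = -0.398313

price = 9.836614
Δ = -0.398313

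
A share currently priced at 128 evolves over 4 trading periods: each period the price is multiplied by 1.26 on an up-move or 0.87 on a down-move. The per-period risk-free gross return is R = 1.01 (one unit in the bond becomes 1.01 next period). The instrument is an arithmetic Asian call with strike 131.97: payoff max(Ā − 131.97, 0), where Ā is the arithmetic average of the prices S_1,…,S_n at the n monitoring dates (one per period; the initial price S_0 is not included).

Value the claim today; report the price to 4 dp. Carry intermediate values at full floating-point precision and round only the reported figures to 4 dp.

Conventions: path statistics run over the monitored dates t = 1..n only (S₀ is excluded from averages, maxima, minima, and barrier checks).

No-arbitrage gives p* = (R−d)/(u−d) = 0.3590: enumerate every path, weight its payoff by its p*-probability, and discount by R^4.
Enumerate all 2^4 = 16 price paths (U = up ×1.26, D = down ×0.87); each path with k up-moves has probability p*^k·(1−p*)^(4−k).
DDDD: Ā=91.4656, payoff=0.0000, prob=0.168850
UDDD: Ā=132.4674, payoff=0.4974, prob=0.094556
DUDD: Ā=119.9874, payoff=0.0000, prob=0.094556
UUDD: Ā=173.7749, payoff=41.8049, prob=0.052951
DDUD: Ā=109.1298, payoff=0.0000, prob=0.094556
UDUD: Ā=158.0501, payoff=26.0801, prob=0.052951
DUUD: Ā=145.5701, payoff=13.6001, prob=0.052951
UUUD: Ā=210.8257, payoff=78.8557, prob=0.029653
DDDU: Ā=99.6837, payoff=0.0000, prob=0.094556
UDDU: Ā=144.3696, payoff=12.3996, prob=0.052951
DUDU: Ā=131.8896, payoff=0.0000, prob=0.052951
UUDU: Ā=191.0125, payoff=59.0425, prob=0.029653
DDUU: Ā=121.0320, payoff=0.0000, prob=0.052951
UDUU: Ā=175.2877, payoff=43.3177, prob=0.029653
DUUU: Ā=162.8077, payoff=30.8377, prob=0.029653
UUUU: Ā=235.7904, payoff=103.8204, prob=0.016606
Price = Σ prob·payoff / R^4 = 13.030342 / 1.040604 = 12.5219

price = 12.5219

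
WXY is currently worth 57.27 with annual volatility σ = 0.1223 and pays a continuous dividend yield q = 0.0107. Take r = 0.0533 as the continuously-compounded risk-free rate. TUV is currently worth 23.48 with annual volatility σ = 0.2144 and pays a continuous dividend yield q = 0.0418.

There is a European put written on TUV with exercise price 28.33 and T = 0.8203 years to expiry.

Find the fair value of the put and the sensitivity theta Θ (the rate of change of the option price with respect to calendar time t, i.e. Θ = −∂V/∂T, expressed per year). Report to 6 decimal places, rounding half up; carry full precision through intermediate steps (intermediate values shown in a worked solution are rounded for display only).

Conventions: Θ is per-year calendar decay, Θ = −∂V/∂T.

price = 4.895772
Θ = -0.296439

σ√T = 0.2144·√0.8203 = 0.194183
d₁ = (ln(S/K) + (r−q+σ²/2)T) / (σ√T) = (ln(23.48/28.33) + (0.0533−0.0418+0.2144²/2)·0.8203) / 0.194183 = (-0.187772 + 0.028287) / 0.194183 = -0.821315
d₂ = d₁ − σ√T = -0.821315 − 0.194183 = -1.015498
e^{−rT} = 0.957220
e^{−qT} = 0.966293
N(−d₁) = 0.794267,  N(−d₂) = 0.845066
Put price V = K·e^{−rT}·N(−d₂) − S·e^{−qT}·N(−d₁) = 22.916529 − 18.020757 = 4.895772
φ(d₁) = (1/√(2π))·e^{−d₁²/2} = 0.284729
Θ = −S·e^{−qT}·φ(d₁)·σ/(2√T) − q·S·e^{−qT}·N(−d₁) + r·K·e^{−rT}·N(−d₂) = −0.764622 − 0.753268 + 1.221451 = -0.296439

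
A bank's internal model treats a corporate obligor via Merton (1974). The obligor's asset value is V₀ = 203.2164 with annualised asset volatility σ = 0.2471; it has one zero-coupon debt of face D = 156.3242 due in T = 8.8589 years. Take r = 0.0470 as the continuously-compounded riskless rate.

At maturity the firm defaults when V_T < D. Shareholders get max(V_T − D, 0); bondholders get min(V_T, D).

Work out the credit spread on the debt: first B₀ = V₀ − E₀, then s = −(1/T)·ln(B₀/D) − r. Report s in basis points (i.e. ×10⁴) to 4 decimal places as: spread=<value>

Equity is a call on the firm's assets struck at D = 156.3242:
d₁ = [ln(V₀/D) + (r + σ²/2)T] / (σ√T)
   = [ln(203.2164/156.3242) + (0.0470 + 0.5·0.2471²)·8.8589] / (0.2471·√8.8589)
   = [0.262339 + 0.686823] / 0.735466 = 1.290560
d₂ = d₁ − σ√T = 1.290560 − 0.735466 = 0.555094
N(d₁) = 0.901572,  N(d₂) = 0.710585,  e^(−rT) = 0.659437
E₀ = V₀·N(d₁) − D·e^(−rT)·N(d₂)
   = 203.2164·0.901572 − 156.3242·0.659437·0.710585 = 109.962831
B₀ = V₀ − E₀ = 203.2164 − 109.962831 = 93.253569
spread = −(1/T)·ln(B₀/D) − r = −(1/8.8589)·ln(93.253569/156.3242) − 0.0470 = 0.01131533
in basis points: 0.01131533 × 10⁴ = 113.1533 bp

spread=113.1533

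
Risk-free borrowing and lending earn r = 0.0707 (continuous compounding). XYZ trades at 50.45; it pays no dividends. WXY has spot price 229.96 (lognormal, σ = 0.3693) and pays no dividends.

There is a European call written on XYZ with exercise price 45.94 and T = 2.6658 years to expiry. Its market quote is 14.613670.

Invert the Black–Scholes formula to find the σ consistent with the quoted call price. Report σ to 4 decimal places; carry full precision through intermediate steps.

sigma = 0.2338

At σ = 0.2338 the Black–Scholes value reproduces the quote:
σ√T = 0.2338·√2.6658 = 0.381732
d₁ = (ln(S/K) + (r+σ²/2)T) / (σ√T) = (ln(50.45/45.94) + (0.0707+0.2338²/2)·2.6658) / 0.381732 = (0.093647 + 0.261332) / 0.381732 = 0.929915
d₂ = d₁ − σ√T = 0.929915 − 0.381732 = 0.548183
e^{−rT} = 0.828224
N(d₁) = 0.823793,  N(d₂) = 0.708217
V = S·N(d₁) − K·e^{−rT}·N(d₂) = 41.560332 − 26.946663 = 14.613670 (the observed quote) — the price is monotone increasing in volatility, hence this σ is the only solution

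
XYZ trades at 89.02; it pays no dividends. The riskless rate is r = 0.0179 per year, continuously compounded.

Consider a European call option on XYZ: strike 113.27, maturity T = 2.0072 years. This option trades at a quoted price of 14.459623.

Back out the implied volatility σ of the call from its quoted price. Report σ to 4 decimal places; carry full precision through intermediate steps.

sigma = 0.4215

At σ = 0.4215 the Black–Scholes value reproduces the quote:
σ√T = 0.4215·√2.0072 = 0.597163
d₁ = (ln(S/K) + (r+σ²/2)T) / (σ√T) = (ln(89.02/113.27) + (0.0179+0.4215²/2)·2.0072) / 0.597163 = (-0.240913 + 0.214231) / 0.597163 = -0.044682
d₂ = d₁ − σ√T = -0.044682 − 0.597163 = -0.641845
e^{−rT} = 0.964709
N(d₁) = 0.482180,  N(d₂) = 0.260487
V = S·N(d₁) − K·e^{−rT}·N(d₂) = 42.923690 − 28.464068 = 14.459623 (the quoted price), and the Black–Scholes price is strictly increasing in σ, so σ is unique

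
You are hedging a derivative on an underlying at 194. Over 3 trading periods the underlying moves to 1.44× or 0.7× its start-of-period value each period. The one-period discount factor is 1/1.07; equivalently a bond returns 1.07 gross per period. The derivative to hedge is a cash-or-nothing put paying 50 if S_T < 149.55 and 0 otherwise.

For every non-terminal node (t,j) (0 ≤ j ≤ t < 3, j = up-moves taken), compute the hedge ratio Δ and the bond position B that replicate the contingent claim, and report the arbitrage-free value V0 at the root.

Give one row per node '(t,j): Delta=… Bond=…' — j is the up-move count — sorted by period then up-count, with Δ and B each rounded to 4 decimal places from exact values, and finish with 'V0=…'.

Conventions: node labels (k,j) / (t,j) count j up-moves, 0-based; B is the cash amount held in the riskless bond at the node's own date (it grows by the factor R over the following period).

No-arbitrage ⇒ martingale measure with p* = (R−d)/(u−d) = 0.5000.
Terminal payoffs: V(3,0)=50.0000, V(3,1)=50.0000, V(3,2)=0.0000, V(3,3)=0.0000
(2,0): S=95.0600. Δ = (V_up−V_dn)/(S_up−S_dn) = (50.0000−50.0000)/(136.8864−66.5420) = 0.0000. V = [p*·50.0000 + (1−p*)·50.0000]/1.07 = 46.7290. B = V − Δ·S = 46.7290.
(2,1): S=195.5520. Δ = (V_up−V_dn)/(S_up−S_dn) = (0.0000−50.0000)/(281.5949−136.8864) = -0.3455. V = [p*·0.0000 + (1−p*)·50.0000]/1.07 = 23.3645. B = V − Δ·S = 90.9321.
(2,2): S=402.2784. Δ = (V_up−V_dn)/(S_up−S_dn) = (0.0000−0.0000)/(579.2809−281.5949) = 0.0000. V = [p*·0.0000 + (1−p*)·0.0000]/1.07 = 0.0000. B = V − Δ·S = 0.0000.
(1,0): S=135.8000. Δ = (V_up−V_dn)/(S_up−S_dn) = (23.3645−46.7290)/(195.5520−95.0600) = -0.2325. V = [p*·23.3645 + (1−p*)·46.7290]/1.07 = 32.7540. B = V − Δ·S = 64.3276.
(1,1): S=279.3600. Δ = (V_up−V_dn)/(S_up−S_dn) = (0.0000−23.3645)/(402.2784−195.5520) = -0.1130. V = [p*·0.0000 + (1−p*)·23.3645]/1.07 = 10.9180. B = V − Δ·S = 42.4916.
(0,0): S=194.0000. Δ = (V_up−V_dn)/(S_up−S_dn) = (10.9180−32.7540)/(279.3600−135.8000) = -0.1521. V = [p*·10.9180 + (1−p*)·32.7540]/1.07 = 20.4074. B = V − Δ·S = 49.9155.
Sanity check at the root: Δ(0,0)·S0 + B(0,0) reproduces V0 = 20.4074.

(0,0): Delta=-0.1521 Bond=49.9155
(1,0): Delta=-0.2325 Bond=64.3276
(1,1): Delta=-0.1130 Bond=42.4916
(2,0): Delta=0.0000 Bond=46.7290
(2,1): Delta=-0.3455 Bond=90.9321
(2,2): Delta=0.0000 Bond=0.0000
V0=20.4074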